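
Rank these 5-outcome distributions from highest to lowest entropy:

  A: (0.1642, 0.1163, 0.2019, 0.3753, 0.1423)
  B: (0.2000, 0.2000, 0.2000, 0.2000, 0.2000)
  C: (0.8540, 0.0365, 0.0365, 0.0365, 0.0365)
B > A > C

Key insight: Entropy is maximized by uniform distributions and minimized by concentrated distributions.

- Uniform distributions have maximum entropy log₂(5) = 2.3219 bits
- The more "peaked" or concentrated a distribution, the lower its entropy

Entropies:
  H(A) = 2.1859 bits
  H(B) = 2.3219 bits
  H(C) = 0.8917 bits

Ranking: B > A > C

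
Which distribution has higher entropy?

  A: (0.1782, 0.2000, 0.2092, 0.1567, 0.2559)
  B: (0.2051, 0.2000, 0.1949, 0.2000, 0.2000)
B

Both distributions are close to uniform, making this a harder comparison.

H(A) = 2.3022 bits
H(B) = 2.3217 bits

The distribution closer to uniform has higher entropy.
Answer: B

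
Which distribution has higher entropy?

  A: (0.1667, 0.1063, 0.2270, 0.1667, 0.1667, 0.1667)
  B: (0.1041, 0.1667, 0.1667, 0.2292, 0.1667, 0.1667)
A

Both distributions are close to uniform, making this a harder comparison.

H(A) = 2.5527 bits
H(B) = 2.5503 bits

The distribution closer to uniform has higher entropy.
Answer: A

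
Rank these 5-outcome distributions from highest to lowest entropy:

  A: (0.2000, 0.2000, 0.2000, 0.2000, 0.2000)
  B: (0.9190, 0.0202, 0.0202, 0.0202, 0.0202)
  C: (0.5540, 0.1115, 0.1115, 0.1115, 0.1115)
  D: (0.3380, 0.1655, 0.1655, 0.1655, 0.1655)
A > D > C > B

Key insight: Entropy is maximized by uniform distributions and minimized by concentrated distributions.

Entropies:
  H(A) = 2.3219 bits
  H(B) = 0.5677 bits
  H(C) = 1.8836 bits
  H(D) = 2.2469 bits

Ranking: A > D > C > B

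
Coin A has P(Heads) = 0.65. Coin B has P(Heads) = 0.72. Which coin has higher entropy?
A

For binary distributions, entropy is maximized at p=0.5 and decreases as p moves toward 0 or 1.

H(A) = H(0.65) = 0.9341 bits
H(B) = H(0.72) = 0.8555 bits

Distribution A (p=0.65) is closer to uniform (p=0.5), so it has higher entropy.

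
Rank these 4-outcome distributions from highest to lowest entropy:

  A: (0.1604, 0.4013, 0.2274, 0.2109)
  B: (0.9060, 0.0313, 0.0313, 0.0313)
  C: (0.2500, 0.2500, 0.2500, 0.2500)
C > A > B

Key insight: Entropy is maximized by uniform distributions and minimized by concentrated distributions.

- Uniform distributions have maximum entropy log₂(4) = 2.0000 bits
- The more "peaked" or concentrated a distribution, the lower its entropy

Entropies:
  H(A) = 1.9116 bits
  H(B) = 0.5987 bits
  H(C) = 2.0000 bits

Ranking: C > A > B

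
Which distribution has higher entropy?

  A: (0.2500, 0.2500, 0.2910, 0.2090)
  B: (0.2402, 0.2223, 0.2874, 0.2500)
B

Both distributions are close to uniform, making this a harder comparison.

H(A) = 1.9903 bits
H(B) = 1.9936 bits

The distribution closer to uniform has higher entropy.
Answer: B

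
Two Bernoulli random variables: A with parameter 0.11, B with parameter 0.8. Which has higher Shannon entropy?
B

For binary distributions, entropy is maximized at p=0.5 and decreases as p moves toward 0 or 1.

H(A) = H(0.11) = 0.4999 bits
H(B) = H(0.8) = 0.7219 bits

Distribution B (p=0.8) is closer to uniform (p=0.5), so it has higher entropy.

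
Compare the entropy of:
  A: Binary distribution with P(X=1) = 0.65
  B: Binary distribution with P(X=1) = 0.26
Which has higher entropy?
A

For binary distributions, entropy is maximized at p=0.5 and decreases as p moves toward 0 or 1.

H(A) = H(0.65) = 0.9341 bits
H(B) = H(0.26) = 0.8267 bits

Distribution A (p=0.65) is closer to uniform (p=0.5), so it has higher entropy.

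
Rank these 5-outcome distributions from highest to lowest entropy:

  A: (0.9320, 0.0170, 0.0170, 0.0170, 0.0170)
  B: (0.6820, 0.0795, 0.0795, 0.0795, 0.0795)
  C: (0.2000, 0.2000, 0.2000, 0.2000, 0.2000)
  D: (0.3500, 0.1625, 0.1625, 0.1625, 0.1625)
C > D > B > A

Key insight: Entropy is maximized by uniform distributions and minimized by concentrated distributions.

Entropies:
  H(A) = 0.4944 bits
  H(B) = 1.5382 bits
  H(C) = 2.3219 bits
  H(D) = 2.2341 bits

Ranking: C > D > B > A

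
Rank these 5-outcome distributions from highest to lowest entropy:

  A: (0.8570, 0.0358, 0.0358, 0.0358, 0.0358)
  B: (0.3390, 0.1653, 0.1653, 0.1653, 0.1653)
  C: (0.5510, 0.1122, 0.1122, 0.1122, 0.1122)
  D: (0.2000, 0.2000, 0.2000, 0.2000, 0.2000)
D > B > C > A

Key insight: Entropy is maximized by uniform distributions and minimized by concentrated distributions.

Entropies:
  H(A) = 0.8780 bits
  H(B) = 2.2459 bits
  H(C) = 1.8905 bits
  H(D) = 2.3219 bits

Ranking: D > B > C > A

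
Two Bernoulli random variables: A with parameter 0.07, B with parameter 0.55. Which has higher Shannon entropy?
B

For binary distributions, entropy is maximized at p=0.5 and decreases as p moves toward 0 or 1.

H(A) = H(0.07) = 0.3659 bits
H(B) = H(0.55) = 0.9928 bits

Distribution B (p=0.55) is closer to uniform (p=0.5), so it has higher entropy.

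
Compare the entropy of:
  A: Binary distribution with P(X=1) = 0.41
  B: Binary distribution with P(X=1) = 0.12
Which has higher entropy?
A

For binary distributions, entropy is maximized at p=0.5 and decreases as p moves toward 0 or 1.

H(A) = H(0.41) = 0.9765 bits
H(B) = H(0.12) = 0.5294 bits

Distribution A (p=0.41) is closer to uniform (p=0.5), so it has higher entropy.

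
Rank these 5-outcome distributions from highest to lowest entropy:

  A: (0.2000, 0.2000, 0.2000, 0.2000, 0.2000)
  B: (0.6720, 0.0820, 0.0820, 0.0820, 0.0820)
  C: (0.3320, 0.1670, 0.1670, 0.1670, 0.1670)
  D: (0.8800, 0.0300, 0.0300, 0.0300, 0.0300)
A > C > B > D

Key insight: Entropy is maximized by uniform distributions and minimized by concentrated distributions.

Entropies:
  H(A) = 2.3219 bits
  H(B) = 1.5689 bits
  H(C) = 2.2530 bits
  H(D) = 0.7694 bits

Ranking: A > C > B > D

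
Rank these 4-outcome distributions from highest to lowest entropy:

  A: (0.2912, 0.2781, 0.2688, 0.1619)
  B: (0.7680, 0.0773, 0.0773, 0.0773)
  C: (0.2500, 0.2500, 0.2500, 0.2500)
C > A > B

Key insight: Entropy is maximized by uniform distributions and minimized by concentrated distributions.

- Uniform distributions have maximum entropy log₂(4) = 2.0000 bits
- The more "peaked" or concentrated a distribution, the lower its entropy

Entropies:
  H(A) = 1.9665 bits
  H(B) = 1.1492 bits
  H(C) = 2.0000 bits

Ranking: C > A > B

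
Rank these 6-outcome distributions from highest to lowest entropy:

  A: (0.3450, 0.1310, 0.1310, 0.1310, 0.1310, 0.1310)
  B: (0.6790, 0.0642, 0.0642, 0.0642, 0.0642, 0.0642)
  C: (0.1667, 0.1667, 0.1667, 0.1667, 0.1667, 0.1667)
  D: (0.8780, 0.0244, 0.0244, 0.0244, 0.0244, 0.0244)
C > A > B > D

Key insight: Entropy is maximized by uniform distributions and minimized by concentrated distributions.

Entropies:
  H(A) = 2.4504 bits
  H(B) = 1.6508 bits
  H(C) = 2.5850 bits
  H(D) = 0.8184 bits

Ranking: C > A > B > D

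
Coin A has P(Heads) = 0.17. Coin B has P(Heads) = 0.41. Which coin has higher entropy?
B

For binary distributions, entropy is maximized at p=0.5 and decreases as p moves toward 0 or 1.

H(A) = H(0.17) = 0.6577 bits
H(B) = H(0.41) = 0.9765 bits

Distribution B (p=0.41) is closer to uniform (p=0.5), so it has higher entropy.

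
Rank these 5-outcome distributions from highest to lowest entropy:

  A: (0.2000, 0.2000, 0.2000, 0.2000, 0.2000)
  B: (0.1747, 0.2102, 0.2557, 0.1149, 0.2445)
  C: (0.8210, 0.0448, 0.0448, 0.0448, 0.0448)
A > B > C

Key insight: Entropy is maximized by uniform distributions and minimized by concentrated distributions.

- Uniform distributions have maximum entropy log₂(5) = 2.3219 bits
- The more "peaked" or concentrated a distribution, the lower its entropy

Entropies:
  H(A) = 2.3219 bits
  H(B) = 2.2713 bits
  H(C) = 1.0359 bits

Ranking: A > B > C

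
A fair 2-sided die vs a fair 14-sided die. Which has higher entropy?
14-sided die

Both are uniform distributions; for uniform over n outcomes, H = log₂(n). H(2-sided) = log₂(2) = 1.000 bits and H(14-sided) = log₂(14) = 3.807 bits. More outcomes in a uniform distribution means higher entropy.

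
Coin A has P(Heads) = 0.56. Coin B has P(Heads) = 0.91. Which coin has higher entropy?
A

For binary distributions, entropy is maximized at p=0.5 and decreases as p moves toward 0 or 1.

H(A) = H(0.56) = 0.9896 bits
H(B) = H(0.91) = 0.4365 bits

Distribution A (p=0.56) is closer to uniform (p=0.5), so it has higher entropy.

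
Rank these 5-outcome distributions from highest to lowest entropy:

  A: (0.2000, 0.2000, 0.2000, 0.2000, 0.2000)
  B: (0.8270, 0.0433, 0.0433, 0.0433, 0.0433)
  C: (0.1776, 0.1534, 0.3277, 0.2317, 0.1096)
A > C > B

Key insight: Entropy is maximized by uniform distributions and minimized by concentrated distributions.

- Uniform distributions have maximum entropy log₂(5) = 2.3219 bits
- The more "peaked" or concentrated a distribution, the lower its entropy

Entropies:
  H(A) = 2.3219 bits
  H(B) = 1.0105 bits
  H(C) = 2.2235 bits

Ranking: A > C > B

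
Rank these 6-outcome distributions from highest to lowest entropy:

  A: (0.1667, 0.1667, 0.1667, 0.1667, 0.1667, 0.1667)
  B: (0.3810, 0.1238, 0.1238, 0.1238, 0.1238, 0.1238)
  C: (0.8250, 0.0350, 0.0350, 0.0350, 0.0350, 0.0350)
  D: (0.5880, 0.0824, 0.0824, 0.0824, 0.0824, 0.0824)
A > B > D > C

Key insight: Entropy is maximized by uniform distributions and minimized by concentrated distributions.

Entropies:
  H(A) = 2.5850 bits
  H(B) = 2.3960 bits
  H(C) = 1.0754 bits
  H(D) = 1.9342 bits

Ranking: A > B > D > C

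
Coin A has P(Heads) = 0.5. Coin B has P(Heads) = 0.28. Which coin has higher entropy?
A

For binary distributions, entropy is maximized at p=0.5 and decreases as p moves toward 0 or 1.

H(A) = H(0.5) = 1.0000 bits
H(B) = H(0.28) = 0.8555 bits

Distribution A (p=0.5) is closer to uniform (p=0.5), so it has higher entropy.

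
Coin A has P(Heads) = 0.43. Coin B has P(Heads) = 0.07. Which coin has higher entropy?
A

For binary distributions, entropy is maximized at p=0.5 and decreases as p moves toward 0 or 1.

H(A) = H(0.43) = 0.9858 bits
H(B) = H(0.07) = 0.3659 bits

Distribution A (p=0.43) is closer to uniform (p=0.5), so it has higher entropy.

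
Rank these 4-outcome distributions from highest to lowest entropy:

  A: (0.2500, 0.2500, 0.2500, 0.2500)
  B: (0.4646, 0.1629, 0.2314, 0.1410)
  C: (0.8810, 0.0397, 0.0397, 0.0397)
A > B > C

Key insight: Entropy is maximized by uniform distributions and minimized by concentrated distributions.

- Uniform distributions have maximum entropy log₂(4) = 2.0000 bits
- The more "peaked" or concentrated a distribution, the lower its entropy

Entropies:
  H(A) = 2.0000 bits
  H(B) = 1.8274 bits
  H(C) = 0.7151 bits

Ranking: A > B > C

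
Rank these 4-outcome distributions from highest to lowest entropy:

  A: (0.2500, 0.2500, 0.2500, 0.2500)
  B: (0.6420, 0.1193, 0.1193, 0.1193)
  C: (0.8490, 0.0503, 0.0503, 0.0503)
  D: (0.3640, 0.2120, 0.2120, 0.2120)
A > D > B > C

Key insight: Entropy is maximized by uniform distributions and minimized by concentrated distributions.

Entropies:
  H(A) = 2.0000 bits
  H(B) = 1.5084 bits
  H(C) = 0.8517 bits
  H(D) = 1.9540 bits

Ranking: A > D > B > C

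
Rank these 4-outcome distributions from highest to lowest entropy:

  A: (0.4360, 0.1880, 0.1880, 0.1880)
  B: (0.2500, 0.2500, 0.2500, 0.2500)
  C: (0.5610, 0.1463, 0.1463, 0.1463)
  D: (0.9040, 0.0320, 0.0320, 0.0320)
B > A > C > D

Key insight: Entropy is maximized by uniform distributions and minimized by concentrated distributions.

Entropies:
  H(A) = 1.8821 bits
  H(B) = 2.0000 bits
  H(C) = 1.6850 bits
  H(D) = 0.6083 bits

Ranking: B > A > C > D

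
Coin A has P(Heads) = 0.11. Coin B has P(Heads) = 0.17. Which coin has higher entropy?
B

For binary distributions, entropy is maximized at p=0.5 and decreases as p moves toward 0 or 1.

H(A) = H(0.11) = 0.4999 bits
H(B) = H(0.17) = 0.6577 bits

Distribution B (p=0.17) is closer to uniform (p=0.5), so it has higher entropy.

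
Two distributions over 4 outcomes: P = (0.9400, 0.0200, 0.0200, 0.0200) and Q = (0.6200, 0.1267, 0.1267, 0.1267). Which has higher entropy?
Q

P is highly concentrated on one outcome (94%), making it nearly deterministic. Q spreads its mass more evenly (max 62%). The more spread-out distribution has higher entropy: H(P) ≈ 0.423 bits, H(Q) ≈ 1.560 bits.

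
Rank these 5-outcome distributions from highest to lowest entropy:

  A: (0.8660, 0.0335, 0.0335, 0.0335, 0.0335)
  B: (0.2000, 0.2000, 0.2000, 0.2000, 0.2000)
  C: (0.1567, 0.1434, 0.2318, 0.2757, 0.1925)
B > C > A

Key insight: Entropy is maximized by uniform distributions and minimized by concentrated distributions.

- Uniform distributions have maximum entropy log₂(5) = 2.3219 bits
- The more "peaked" or concentrated a distribution, the lower its entropy

Entropies:
  H(A) = 0.8363 bits
  H(B) = 2.3219 bits
  H(C) = 2.2796 bits

Ranking: B > C > A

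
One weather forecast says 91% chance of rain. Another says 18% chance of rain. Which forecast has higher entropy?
18% forecast

Treat each forecast as a Bernoulli distribution. Binary entropy is maximized at p=0.5 and falls off symmetrically toward 0 or 1. The 18% forecast is closer to 50%, so it is more uncertain. H(91%) ≈ 0.436 bits, H(18%) ≈ 0.680 bits.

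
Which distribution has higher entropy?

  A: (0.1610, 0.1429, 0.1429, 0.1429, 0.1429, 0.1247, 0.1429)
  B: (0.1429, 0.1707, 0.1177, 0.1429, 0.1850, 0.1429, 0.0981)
A

Both distributions are close to uniform, making this a harder comparison.

H(A) = 2.8040 bits
H(B) = 2.7807 bits

The distribution closer to uniform has higher entropy.
Answer: A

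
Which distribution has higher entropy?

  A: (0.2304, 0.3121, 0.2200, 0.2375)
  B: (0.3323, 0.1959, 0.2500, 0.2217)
A

Both distributions are close to uniform, making this a harder comparison.

H(A) = 1.9854 bits
H(B) = 1.9708 bits

The distribution closer to uniform has higher entropy.
Answer: A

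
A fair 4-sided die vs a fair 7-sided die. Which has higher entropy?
7-sided die

Both are uniform distributions; for uniform over n outcomes, H = log₂(n). H(4-sided) = log₂(4) = 2.000 bits and H(7-sided) = log₂(7) = 2.807 bits. More outcomes in a uniform distribution means higher entropy.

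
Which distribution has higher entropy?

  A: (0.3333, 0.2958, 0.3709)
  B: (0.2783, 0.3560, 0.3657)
A

Both distributions are close to uniform, making this a harder comparison.

H(A) = 1.5789 bits
H(B) = 1.5747 bits

The distribution closer to uniform has higher entropy.
Answer: A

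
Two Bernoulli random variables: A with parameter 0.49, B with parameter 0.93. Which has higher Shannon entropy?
A

For binary distributions, entropy is maximized at p=0.5 and decreases as p moves toward 0 or 1.

H(A) = H(0.49) = 0.9997 bits
H(B) = H(0.93) = 0.3659 bits

Distribution A (p=0.49) is closer to uniform (p=0.5), so it has higher entropy.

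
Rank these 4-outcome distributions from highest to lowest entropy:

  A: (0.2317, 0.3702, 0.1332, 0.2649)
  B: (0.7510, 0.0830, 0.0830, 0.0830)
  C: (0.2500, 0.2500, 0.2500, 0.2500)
C > A > B

Key insight: Entropy is maximized by uniform distributions and minimized by concentrated distributions.

- Uniform distributions have maximum entropy log₂(4) = 2.0000 bits
- The more "peaked" or concentrated a distribution, the lower its entropy

Entropies:
  H(A) = 1.9146 bits
  H(B) = 1.2043 bits
  H(C) = 2.0000 bits

Ranking: C > A > B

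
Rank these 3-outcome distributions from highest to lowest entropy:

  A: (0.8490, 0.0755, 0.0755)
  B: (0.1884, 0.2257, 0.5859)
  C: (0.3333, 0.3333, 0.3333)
C > B > A

Key insight: Entropy is maximized by uniform distributions and minimized by concentrated distributions.

- Uniform distributions have maximum entropy log₂(3) = 1.5850 bits
- The more "peaked" or concentrated a distribution, the lower its entropy

Entropies:
  H(A) = 0.7633 bits
  H(B) = 1.3902 bits
  H(C) = 1.5850 bits

Ranking: C > B > A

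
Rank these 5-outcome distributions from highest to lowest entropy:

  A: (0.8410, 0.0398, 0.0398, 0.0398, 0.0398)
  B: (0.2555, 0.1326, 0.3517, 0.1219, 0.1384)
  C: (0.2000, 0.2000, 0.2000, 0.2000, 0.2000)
C > B > A

Key insight: Entropy is maximized by uniform distributions and minimized by concentrated distributions.

- Uniform distributions have maximum entropy log₂(5) = 2.3219 bits
- The more "peaked" or concentrated a distribution, the lower its entropy

Entropies:
  H(A) = 0.9499 bits
  H(B) = 2.1846 bits
  H(C) = 2.3219 bits

Ranking: C > B > A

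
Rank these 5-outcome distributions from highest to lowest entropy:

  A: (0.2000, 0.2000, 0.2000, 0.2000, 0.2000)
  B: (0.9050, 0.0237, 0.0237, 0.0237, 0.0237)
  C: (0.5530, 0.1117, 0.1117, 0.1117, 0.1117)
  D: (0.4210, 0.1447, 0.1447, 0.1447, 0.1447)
A > D > C > B

Key insight: Entropy is maximized by uniform distributions and minimized by concentrated distributions.

Entropies:
  H(A) = 2.3219 bits
  H(B) = 0.6429 bits
  H(C) = 1.8859 bits
  H(D) = 2.1399 bits

Ranking: A > D > C > B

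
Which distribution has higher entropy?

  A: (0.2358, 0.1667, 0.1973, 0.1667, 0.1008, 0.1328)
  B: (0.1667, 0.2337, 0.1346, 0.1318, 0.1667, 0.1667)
B

Both distributions are close to uniform, making this a harder comparison.

H(A) = 2.5356 bits
H(B) = 2.5573 bits

The distribution closer to uniform has higher entropy.
Answer: B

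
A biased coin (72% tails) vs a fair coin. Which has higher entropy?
Fair coin

The fair coin is uniform (p=0.5), maximizing binary entropy at 1 bit. The biased coin has H(0.72) ≈ 0.855 bits — its outcome is more predictable, so its entropy is lower.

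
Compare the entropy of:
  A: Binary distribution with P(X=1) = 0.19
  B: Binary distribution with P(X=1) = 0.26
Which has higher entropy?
B

For binary distributions, entropy is maximized at p=0.5 and decreases as p moves toward 0 or 1.

H(A) = H(0.19) = 0.7015 bits
H(B) = H(0.26) = 0.8267 bits

Distribution B (p=0.26) is closer to uniform (p=0.5), so it has higher entropy.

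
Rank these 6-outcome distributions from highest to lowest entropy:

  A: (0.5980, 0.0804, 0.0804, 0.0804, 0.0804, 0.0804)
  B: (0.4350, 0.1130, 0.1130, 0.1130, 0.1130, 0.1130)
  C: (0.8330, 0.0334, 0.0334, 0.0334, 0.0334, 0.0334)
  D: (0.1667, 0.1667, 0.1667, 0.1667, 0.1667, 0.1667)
D > B > A > C

Key insight: Entropy is maximized by uniform distributions and minimized by concentrated distributions.

Entropies:
  H(A) = 1.9055 bits
  H(B) = 2.2997 bits
  H(C) = 1.0386 bits
  H(D) = 2.5850 bits

Ranking: D > B > A > C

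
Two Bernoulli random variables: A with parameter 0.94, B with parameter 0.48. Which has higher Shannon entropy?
B

For binary distributions, entropy is maximized at p=0.5 and decreases as p moves toward 0 or 1.

H(A) = H(0.94) = 0.3274 bits
H(B) = H(0.48) = 0.9988 bits

Distribution B (p=0.48) is closer to uniform (p=0.5), so it has higher entropy.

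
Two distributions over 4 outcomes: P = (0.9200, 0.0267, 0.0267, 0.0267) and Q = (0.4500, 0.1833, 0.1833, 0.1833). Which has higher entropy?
Q

P is highly concentrated on one outcome (92%), making it nearly deterministic. Q spreads its mass more evenly (max 45%). The more spread-out distribution has higher entropy: H(P) ≈ 0.529 bits, H(Q) ≈ 1.865 bits.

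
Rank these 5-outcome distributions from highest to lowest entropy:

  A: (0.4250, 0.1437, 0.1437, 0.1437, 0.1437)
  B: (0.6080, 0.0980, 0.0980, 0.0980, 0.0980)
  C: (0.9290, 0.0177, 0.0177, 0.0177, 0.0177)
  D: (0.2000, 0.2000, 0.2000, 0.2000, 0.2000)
D > A > B > C

Key insight: Entropy is maximized by uniform distributions and minimized by concentrated distributions.

Entropies:
  H(A) = 2.1337 bits
  H(B) = 1.7501 bits
  H(C) = 0.5116 bits
  H(D) = 2.3219 bits

Ranking: D > A > B > C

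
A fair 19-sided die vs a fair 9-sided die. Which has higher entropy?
19-sided die

Both are uniform distributions; for uniform over n outcomes, H = log₂(n). H(19-sided) = log₂(19) = 4.248 bits and H(9-sided) = log₂(9) = 3.170 bits. More outcomes in a uniform distribution means higher entropy.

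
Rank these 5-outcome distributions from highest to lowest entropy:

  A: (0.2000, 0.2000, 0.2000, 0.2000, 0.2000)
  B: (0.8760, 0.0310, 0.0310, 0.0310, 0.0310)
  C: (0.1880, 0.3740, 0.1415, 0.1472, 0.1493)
A > C > B

Key insight: Entropy is maximized by uniform distributions and minimized by concentrated distributions.

- Uniform distributions have maximum entropy log₂(5) = 2.3219 bits
- The more "peaked" or concentrated a distribution, the lower its entropy

Entropies:
  H(A) = 2.3219 bits
  H(B) = 0.7888 bits
  H(C) = 2.1997 bits

Ranking: A > C > B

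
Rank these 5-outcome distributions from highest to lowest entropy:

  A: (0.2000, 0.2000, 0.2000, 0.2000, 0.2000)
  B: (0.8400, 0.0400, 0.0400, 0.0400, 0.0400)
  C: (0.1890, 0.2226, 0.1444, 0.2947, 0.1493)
A > C > B

Key insight: Entropy is maximized by uniform distributions and minimized by concentrated distributions.

- Uniform distributions have maximum entropy log₂(5) = 2.3219 bits
- The more "peaked" or concentrated a distribution, the lower its entropy

Entropies:
  H(A) = 2.3219 bits
  H(B) = 0.9543 bits
  H(C) = 2.2690 bits

Ranking: A > C > B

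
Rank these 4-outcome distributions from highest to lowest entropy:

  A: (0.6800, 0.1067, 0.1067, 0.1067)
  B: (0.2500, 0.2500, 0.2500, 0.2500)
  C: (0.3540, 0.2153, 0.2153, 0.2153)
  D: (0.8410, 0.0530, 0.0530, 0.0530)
B > C > A > D

Key insight: Entropy is maximized by uniform distributions and minimized by concentrated distributions.

Entropies:
  H(A) = 1.4116 bits
  H(B) = 2.0000 bits
  H(C) = 1.9615 bits
  H(D) = 0.8839 bits

Ranking: B > C > A > D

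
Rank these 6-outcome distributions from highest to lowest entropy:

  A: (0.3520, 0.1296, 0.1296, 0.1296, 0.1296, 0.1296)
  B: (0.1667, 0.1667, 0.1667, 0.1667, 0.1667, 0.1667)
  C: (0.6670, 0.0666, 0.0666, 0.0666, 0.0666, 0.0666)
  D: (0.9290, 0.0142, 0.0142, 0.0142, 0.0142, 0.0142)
B > A > C > D

Key insight: Entropy is maximized by uniform distributions and minimized by concentrated distributions.

Entropies:
  H(A) = 2.4405 bits
  H(B) = 2.5850 bits
  H(C) = 1.6912 bits
  H(D) = 0.5345 bits

Ranking: B > A > C > D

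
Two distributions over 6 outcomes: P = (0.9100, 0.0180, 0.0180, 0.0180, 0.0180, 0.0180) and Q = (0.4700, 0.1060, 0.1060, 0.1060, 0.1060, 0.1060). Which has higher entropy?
Q

P is highly concentrated on one outcome (91%), making it nearly deterministic. Q spreads its mass more evenly (max 47%). The more spread-out distribution has higher entropy: H(P) ≈ 0.645 bits, H(Q) ≈ 2.228 bits.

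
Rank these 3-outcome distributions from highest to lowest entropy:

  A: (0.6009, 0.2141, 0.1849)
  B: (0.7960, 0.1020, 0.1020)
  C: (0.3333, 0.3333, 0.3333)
C > A > B

Key insight: Entropy is maximized by uniform distributions and minimized by concentrated distributions.

- Uniform distributions have maximum entropy log₂(3) = 1.5850 bits
- The more "peaked" or concentrated a distribution, the lower its entropy

Entropies:
  H(A) = 1.3679 bits
  H(B) = 0.9339 bits
  H(C) = 1.5850 bits

Ranking: C > A > B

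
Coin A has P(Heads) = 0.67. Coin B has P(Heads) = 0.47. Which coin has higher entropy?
B

For binary distributions, entropy is maximized at p=0.5 and decreases as p moves toward 0 or 1.

H(A) = H(0.67) = 0.9149 bits
H(B) = H(0.47) = 0.9974 bits

Distribution B (p=0.47) is closer to uniform (p=0.5), so it has higher entropy.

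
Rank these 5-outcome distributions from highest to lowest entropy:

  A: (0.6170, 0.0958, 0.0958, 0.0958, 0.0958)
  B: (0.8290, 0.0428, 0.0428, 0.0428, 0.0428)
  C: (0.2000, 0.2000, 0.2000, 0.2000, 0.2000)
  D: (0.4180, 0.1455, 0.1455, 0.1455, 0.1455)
C > D > A > B

Key insight: Entropy is maximized by uniform distributions and minimized by concentrated distributions.

Entropies:
  H(A) = 1.7261 bits
  H(B) = 1.0020 bits
  H(C) = 2.3219 bits
  H(D) = 2.1445 bits

Ranking: C > D > A > B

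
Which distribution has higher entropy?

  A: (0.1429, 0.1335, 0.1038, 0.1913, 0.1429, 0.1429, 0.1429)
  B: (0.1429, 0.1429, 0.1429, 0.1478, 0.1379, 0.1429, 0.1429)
B

Both distributions are close to uniform, making this a harder comparison.

H(A) = 2.7877 bits
H(B) = 2.8071 bits

The distribution closer to uniform has higher entropy.
Answer: B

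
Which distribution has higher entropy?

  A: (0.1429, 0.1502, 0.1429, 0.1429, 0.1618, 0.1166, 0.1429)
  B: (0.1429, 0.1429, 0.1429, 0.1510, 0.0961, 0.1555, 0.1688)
A

Both distributions are close to uniform, making this a harder comparison.

H(A) = 2.8016 bits
H(B) = 2.7905 bits

The distribution closer to uniform has higher entropy.
Answer: A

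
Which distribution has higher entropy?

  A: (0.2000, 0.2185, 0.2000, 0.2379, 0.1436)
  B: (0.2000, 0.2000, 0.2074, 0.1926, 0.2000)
B

Both distributions are close to uniform, making this a harder comparison.

H(A) = 2.3031 bits
H(B) = 2.3215 bits

The distribution closer to uniform has higher entropy.
Answer: B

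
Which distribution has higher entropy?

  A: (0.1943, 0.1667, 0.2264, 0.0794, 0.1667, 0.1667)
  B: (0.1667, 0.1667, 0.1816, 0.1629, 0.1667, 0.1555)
B

Both distributions are close to uniform, making this a harder comparison.

H(A) = 2.5270 bits
H(B) = 2.5834 bits

The distribution closer to uniform has higher entropy.
Answer: B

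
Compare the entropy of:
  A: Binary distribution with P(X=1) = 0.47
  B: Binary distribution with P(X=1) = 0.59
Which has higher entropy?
A

For binary distributions, entropy is maximized at p=0.5 and decreases as p moves toward 0 or 1.

H(A) = H(0.47) = 0.9974 bits
H(B) = H(0.59) = 0.9765 bits

Distribution A (p=0.47) is closer to uniform (p=0.5), so it has higher entropy.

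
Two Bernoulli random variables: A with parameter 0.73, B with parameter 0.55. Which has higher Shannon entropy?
B

For binary distributions, entropy is maximized at p=0.5 and decreases as p moves toward 0 or 1.

H(A) = H(0.73) = 0.8415 bits
H(B) = H(0.55) = 0.9928 bits

Distribution B (p=0.55) is closer to uniform (p=0.5), so it has higher entropy.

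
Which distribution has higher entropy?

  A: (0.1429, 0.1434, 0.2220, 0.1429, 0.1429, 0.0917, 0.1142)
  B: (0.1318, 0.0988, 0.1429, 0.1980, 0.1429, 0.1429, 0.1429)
B

Both distributions are close to uniform, making this a harder comparison.

H(A) = 2.7607 bits
H(B) = 2.7820 bits

The distribution closer to uniform has higher entropy.
Answer: B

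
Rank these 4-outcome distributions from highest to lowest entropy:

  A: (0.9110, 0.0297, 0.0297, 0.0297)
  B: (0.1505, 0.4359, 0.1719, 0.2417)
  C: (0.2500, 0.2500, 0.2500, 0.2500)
C > B > A

Key insight: Entropy is maximized by uniform distributions and minimized by concentrated distributions.

- Uniform distributions have maximum entropy log₂(4) = 2.0000 bits
- The more "peaked" or concentrated a distribution, the lower its entropy

Entropies:
  H(A) = 0.5742 bits
  H(B) = 1.8652 bits
  H(C) = 2.0000 bits

Ranking: C > B > A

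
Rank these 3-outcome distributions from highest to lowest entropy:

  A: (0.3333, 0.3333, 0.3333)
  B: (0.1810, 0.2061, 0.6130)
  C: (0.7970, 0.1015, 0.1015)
A > B > C

Key insight: Entropy is maximized by uniform distributions and minimized by concentrated distributions.

- Uniform distributions have maximum entropy log₂(3) = 1.5850 bits
- The more "peaked" or concentrated a distribution, the lower its entropy

Entropies:
  H(A) = 1.5850 bits
  H(B) = 1.3487 bits
  H(C) = 0.9309 bits

Ranking: A > B > C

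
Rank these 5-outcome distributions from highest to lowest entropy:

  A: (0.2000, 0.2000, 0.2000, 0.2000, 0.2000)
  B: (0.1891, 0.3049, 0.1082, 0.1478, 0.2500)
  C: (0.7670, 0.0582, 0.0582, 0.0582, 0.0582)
A > B > C

Key insight: Entropy is maximized by uniform distributions and minimized by concentrated distributions.

- Uniform distributions have maximum entropy log₂(5) = 2.3219 bits
- The more "peaked" or concentrated a distribution, the lower its entropy

Entropies:
  H(A) = 2.3219 bits
  H(B) = 2.2317 bits
  H(C) = 1.2492 bits

Ranking: A > B > C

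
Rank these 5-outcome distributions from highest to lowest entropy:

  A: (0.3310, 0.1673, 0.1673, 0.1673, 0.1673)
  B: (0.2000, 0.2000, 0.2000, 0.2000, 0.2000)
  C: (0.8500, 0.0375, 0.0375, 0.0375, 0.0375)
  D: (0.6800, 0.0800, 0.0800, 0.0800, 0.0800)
B > A > D > C

Key insight: Entropy is maximized by uniform distributions and minimized by concentrated distributions.

Entropies:
  H(A) = 2.2539 bits
  H(B) = 2.3219 bits
  H(C) = 0.9098 bits
  H(D) = 1.5444 bits

Ranking: B > A > D > C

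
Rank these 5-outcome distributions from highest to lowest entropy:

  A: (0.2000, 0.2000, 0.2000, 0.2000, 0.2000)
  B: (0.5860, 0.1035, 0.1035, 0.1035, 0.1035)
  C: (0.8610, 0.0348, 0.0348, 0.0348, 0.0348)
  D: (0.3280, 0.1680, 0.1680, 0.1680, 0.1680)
A > D > B > C

Key insight: Entropy is maximized by uniform distributions and minimized by concentrated distributions.

Entropies:
  H(A) = 2.3219 bits
  H(B) = 1.8066 bits
  H(C) = 0.8596 bits
  H(D) = 2.2569 bits

Ranking: A > D > B > C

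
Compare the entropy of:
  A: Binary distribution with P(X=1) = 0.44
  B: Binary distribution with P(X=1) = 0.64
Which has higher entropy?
A

For binary distributions, entropy is maximized at p=0.5 and decreases as p moves toward 0 or 1.

H(A) = H(0.44) = 0.9896 bits
H(B) = H(0.64) = 0.9427 bits

Distribution A (p=0.44) is closer to uniform (p=0.5), so it has higher entropy.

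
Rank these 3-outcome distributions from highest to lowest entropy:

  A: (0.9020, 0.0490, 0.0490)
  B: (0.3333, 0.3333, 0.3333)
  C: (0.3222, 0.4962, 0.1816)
B > C > A

Key insight: Entropy is maximized by uniform distributions and minimized by concentrated distributions.

- Uniform distributions have maximum entropy log₂(3) = 1.5850 bits
- The more "peaked" or concentrated a distribution, the lower its entropy

Entropies:
  H(A) = 0.5606 bits
  H(B) = 1.5850 bits
  H(C) = 1.4751 bits

Ranking: B > C > A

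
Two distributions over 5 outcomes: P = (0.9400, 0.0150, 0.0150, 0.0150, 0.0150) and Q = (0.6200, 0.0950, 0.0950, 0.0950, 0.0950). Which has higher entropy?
Q

P is highly concentrated on one outcome (94%), making it nearly deterministic. Q spreads its mass more evenly (max 62%). The more spread-out distribution has higher entropy: H(P) ≈ 0.447 bits, H(Q) ≈ 1.718 bits.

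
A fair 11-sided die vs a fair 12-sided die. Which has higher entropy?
12-sided die

Both are uniform distributions; for uniform over n outcomes, H = log₂(n). H(11-sided) = log₂(11) = 3.459 bits and H(12-sided) = log₂(12) = 3.585 bits. More outcomes in a uniform distribution means higher entropy.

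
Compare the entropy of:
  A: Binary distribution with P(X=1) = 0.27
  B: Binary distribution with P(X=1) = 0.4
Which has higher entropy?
B

For binary distributions, entropy is maximized at p=0.5 and decreases as p moves toward 0 or 1.

H(A) = H(0.27) = 0.8415 bits
H(B) = H(0.4) = 0.9710 bits

Distribution B (p=0.4) is closer to uniform (p=0.5), so it has higher entropy.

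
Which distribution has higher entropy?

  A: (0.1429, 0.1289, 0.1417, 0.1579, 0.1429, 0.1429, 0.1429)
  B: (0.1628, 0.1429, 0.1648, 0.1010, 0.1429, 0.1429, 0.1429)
A

Both distributions are close to uniform, making this a harder comparison.

H(A) = 2.8052 bits
H(B) = 2.7932 bits

The distribution closer to uniform has higher entropy.
Answer: A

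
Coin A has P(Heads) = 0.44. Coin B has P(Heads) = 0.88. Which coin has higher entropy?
A

For binary distributions, entropy is maximized at p=0.5 and decreases as p moves toward 0 or 1.

H(A) = H(0.44) = 0.9896 bits
H(B) = H(0.88) = 0.5294 bits

Distribution A (p=0.44) is closer to uniform (p=0.5), so it has higher entropy.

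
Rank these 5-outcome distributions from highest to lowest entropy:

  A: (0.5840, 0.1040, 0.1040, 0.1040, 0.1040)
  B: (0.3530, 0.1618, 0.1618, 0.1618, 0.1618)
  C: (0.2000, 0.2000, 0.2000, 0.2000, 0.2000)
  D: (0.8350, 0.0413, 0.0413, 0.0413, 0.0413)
C > B > A > D

Key insight: Entropy is maximized by uniform distributions and minimized by concentrated distributions.

Entropies:
  H(A) = 1.8115 bits
  H(B) = 2.2307 bits
  H(C) = 2.3219 bits
  H(D) = 0.9761 bits

Ranking: C > B > A > D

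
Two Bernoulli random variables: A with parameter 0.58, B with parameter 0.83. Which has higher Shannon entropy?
A

For binary distributions, entropy is maximized at p=0.5 and decreases as p moves toward 0 or 1.

H(A) = H(0.58) = 0.9815 bits
H(B) = H(0.83) = 0.6577 bits

Distribution A (p=0.58) is closer to uniform (p=0.5), so it has higher entropy.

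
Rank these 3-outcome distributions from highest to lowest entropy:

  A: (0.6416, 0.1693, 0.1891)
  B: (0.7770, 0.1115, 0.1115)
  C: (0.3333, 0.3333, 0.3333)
C > A > B

Key insight: Entropy is maximized by uniform distributions and minimized by concentrated distributions.

- Uniform distributions have maximum entropy log₂(3) = 1.5850 bits
- The more "peaked" or concentrated a distribution, the lower its entropy

Entropies:
  H(A) = 1.2990 bits
  H(B) = 0.9886 bits
  H(C) = 1.5850 bits

Ranking: C > A > B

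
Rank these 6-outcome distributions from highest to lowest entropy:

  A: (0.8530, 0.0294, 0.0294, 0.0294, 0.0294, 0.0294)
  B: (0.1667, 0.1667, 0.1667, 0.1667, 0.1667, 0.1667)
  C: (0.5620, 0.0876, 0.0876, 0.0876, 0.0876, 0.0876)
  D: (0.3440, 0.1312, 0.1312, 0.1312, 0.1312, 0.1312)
B > D > C > A

Key insight: Entropy is maximized by uniform distributions and minimized by concentrated distributions.

Entropies:
  H(A) = 0.9436 bits
  H(B) = 2.5850 bits
  H(C) = 2.0059 bits
  H(D) = 2.4518 bits

Ranking: B > D > C > A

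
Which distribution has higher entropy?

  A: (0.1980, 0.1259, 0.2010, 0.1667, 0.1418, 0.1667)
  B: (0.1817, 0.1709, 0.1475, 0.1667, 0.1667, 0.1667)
B

Both distributions are close to uniform, making this a harder comparison.

H(A) = 2.5655 bits
H(B) = 2.5823 bits

The distribution closer to uniform has higher entropy.
Answer: B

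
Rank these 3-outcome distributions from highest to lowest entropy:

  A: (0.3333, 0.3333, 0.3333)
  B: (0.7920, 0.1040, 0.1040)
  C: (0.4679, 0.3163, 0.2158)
A > C > B

Key insight: Entropy is maximized by uniform distributions and minimized by concentrated distributions.

- Uniform distributions have maximum entropy log₂(3) = 1.5850 bits
- The more "peaked" or concentrated a distribution, the lower its entropy

Entropies:
  H(A) = 1.5850 bits
  H(B) = 0.9456 bits
  H(C) = 1.5154 bits

Ranking: A > C > B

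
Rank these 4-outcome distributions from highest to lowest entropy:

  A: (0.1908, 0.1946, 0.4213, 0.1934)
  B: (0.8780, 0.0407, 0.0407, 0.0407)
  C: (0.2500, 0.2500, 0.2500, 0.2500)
C > A > B

Key insight: Entropy is maximized by uniform distributions and minimized by concentrated distributions.

- Uniform distributions have maximum entropy log₂(4) = 2.0000 bits
- The more "peaked" or concentrated a distribution, the lower its entropy

Entropies:
  H(A) = 1.8992 bits
  H(B) = 0.7284 bits
  H(C) = 2.0000 bits

Ranking: C > A > B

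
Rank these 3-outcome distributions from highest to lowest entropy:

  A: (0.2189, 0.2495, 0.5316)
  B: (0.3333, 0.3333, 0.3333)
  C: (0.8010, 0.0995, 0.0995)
B > A > C

Key insight: Entropy is maximized by uniform distributions and minimized by concentrated distributions.

- Uniform distributions have maximum entropy log₂(3) = 1.5850 bits
- The more "peaked" or concentrated a distribution, the lower its entropy

Entropies:
  H(A) = 1.4640 bits
  H(B) = 1.5850 bits
  H(C) = 0.9189 bits

Ranking: B > A > C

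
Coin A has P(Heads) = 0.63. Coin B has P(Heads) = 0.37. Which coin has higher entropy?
Equal

For binary distributions, entropy is maximized at p=0.5 and decreases as p moves toward 0 or 1.

H(A) = H(0.63) = 0.9507 bits
H(B) = H(0.37) = 0.9507 bits

Both distributions are equally far from uniform (|0.63-0.5| = |0.37-0.5|), so they have the same entropy.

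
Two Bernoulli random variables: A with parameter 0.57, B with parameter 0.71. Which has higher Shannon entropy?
A

For binary distributions, entropy is maximized at p=0.5 and decreases as p moves toward 0 or 1.

H(A) = H(0.57) = 0.9858 bits
H(B) = H(0.71) = 0.8687 bits

Distribution A (p=0.57) is closer to uniform (p=0.5), so it has higher entropy.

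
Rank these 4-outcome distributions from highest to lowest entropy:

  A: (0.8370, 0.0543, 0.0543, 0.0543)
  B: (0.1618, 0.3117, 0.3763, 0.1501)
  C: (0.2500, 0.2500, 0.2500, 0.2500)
C > B > A

Key insight: Entropy is maximized by uniform distributions and minimized by concentrated distributions.

- Uniform distributions have maximum entropy log₂(4) = 2.0000 bits
- The more "peaked" or concentrated a distribution, the lower its entropy

Entropies:
  H(A) = 0.8998 bits
  H(B) = 1.8907 bits
  H(C) = 2.0000 bits

Ranking: C > B > A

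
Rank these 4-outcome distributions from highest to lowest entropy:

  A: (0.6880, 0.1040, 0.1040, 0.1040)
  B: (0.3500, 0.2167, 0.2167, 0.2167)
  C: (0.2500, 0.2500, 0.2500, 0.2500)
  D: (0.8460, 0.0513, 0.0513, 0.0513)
C > B > A > D

Key insight: Entropy is maximized by uniform distributions and minimized by concentrated distributions.

Entropies:
  H(A) = 1.3900 bits
  H(B) = 1.9643 bits
  H(C) = 2.0000 bits
  H(D) = 0.8638 bits

Ranking: C > B > A > D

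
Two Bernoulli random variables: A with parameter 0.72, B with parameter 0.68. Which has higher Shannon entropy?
B

For binary distributions, entropy is maximized at p=0.5 and decreases as p moves toward 0 or 1.

H(A) = H(0.72) = 0.8555 bits
H(B) = H(0.68) = 0.9044 bits

Distribution B (p=0.68) is closer to uniform (p=0.5), so it has higher entropy.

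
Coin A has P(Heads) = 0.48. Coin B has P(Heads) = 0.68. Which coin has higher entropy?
A

For binary distributions, entropy is maximized at p=0.5 and decreases as p moves toward 0 or 1.

H(A) = H(0.48) = 0.9988 bits
H(B) = H(0.68) = 0.9044 bits

Distribution A (p=0.48) is closer to uniform (p=0.5), so it has higher entropy.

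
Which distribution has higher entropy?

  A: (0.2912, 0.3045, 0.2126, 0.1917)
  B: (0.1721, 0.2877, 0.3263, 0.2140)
A

Both distributions are close to uniform, making this a harder comparison.

H(A) = 1.9724 bits
H(B) = 1.9571 bits

The distribution closer to uniform has higher entropy.
Answer: A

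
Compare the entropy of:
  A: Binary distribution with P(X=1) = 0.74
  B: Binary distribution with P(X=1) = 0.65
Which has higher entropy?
B

For binary distributions, entropy is maximized at p=0.5 and decreases as p moves toward 0 or 1.

H(A) = H(0.74) = 0.8267 bits
H(B) = H(0.65) = 0.9341 bits

Distribution B (p=0.65) is closer to uniform (p=0.5), so it has higher entropy.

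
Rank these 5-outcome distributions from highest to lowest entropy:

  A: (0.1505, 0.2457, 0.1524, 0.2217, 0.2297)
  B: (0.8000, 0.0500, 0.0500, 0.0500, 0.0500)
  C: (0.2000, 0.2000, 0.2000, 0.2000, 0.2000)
C > A > B

Key insight: Entropy is maximized by uniform distributions and minimized by concentrated distributions.

- Uniform distributions have maximum entropy log₂(5) = 2.3219 bits
- The more "peaked" or concentrated a distribution, the lower its entropy

Entropies:
  H(A) = 2.2917 bits
  H(B) = 1.1219 bits
  H(C) = 2.3219 bits

Ranking: C > A > B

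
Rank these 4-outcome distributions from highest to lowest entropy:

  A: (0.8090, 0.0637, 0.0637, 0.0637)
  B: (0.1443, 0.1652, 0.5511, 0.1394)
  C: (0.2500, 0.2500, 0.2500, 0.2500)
C > B > A

Key insight: Entropy is maximized by uniform distributions and minimized by concentrated distributions.

- Uniform distributions have maximum entropy log₂(4) = 2.0000 bits
- The more "peaked" or concentrated a distribution, the lower its entropy

Entropies:
  H(A) = 1.0063 bits
  H(B) = 1.7022 bits
  H(C) = 2.0000 bits

Ranking: C > B > A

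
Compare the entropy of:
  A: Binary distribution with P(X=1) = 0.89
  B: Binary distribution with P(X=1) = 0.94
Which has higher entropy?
A

For binary distributions, entropy is maximized at p=0.5 and decreases as p moves toward 0 or 1.

H(A) = H(0.89) = 0.4999 bits
H(B) = H(0.94) = 0.3274 bits

Distribution A (p=0.89) is closer to uniform (p=0.5), so it has higher entropy.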